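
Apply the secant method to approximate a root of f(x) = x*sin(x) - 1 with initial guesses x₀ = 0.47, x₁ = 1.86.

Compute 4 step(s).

f(x) = x*sin(x) - 1
x₀ = 0.47, x₁ = 1.86

Secant formula: x_{n+1} = x_n - f(x_n)(x_n - x_{n-1})/(f(x_n) - f(x_{n-1}))

Iteration 1:
  f(0.470000) = -0.787143
  f(1.860000) = 0.782757
  x_2 = 1.860000 - 0.782757×(1.860000 - 0.470000)/(0.782757 - (-0.787143))
       = 1.166942
Iteration 2:
  f(1.860000) = 0.782757
  f(1.166942) = 0.073065
  x_3 = 1.166942 - 0.073065×(1.166942 - 1.860000)/(0.073065 - 0.782757)
       = 1.095589
Iteration 3:
  f(1.166942) = 0.073065
  f(1.095589) = -0.025804
  x_4 = 1.095589 - (-0.025804)×(1.095589 - 1.166942)/(-0.025804 - 0.073065)
       = 1.114212
Iteration 4:
  f(1.095589) = -0.025804
  f(1.114212) = 0.000076
  x_5 = 1.114212 - 0.000076×(1.114212 - 1.095589)/(0.000076 - (-0.025804))
       = 1.114157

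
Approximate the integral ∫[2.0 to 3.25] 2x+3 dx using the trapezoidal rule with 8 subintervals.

f(x) = 2x+3
a = 2.0, b = 3.25, n = 8
h = (b - a)/n = 0.156250

Trapezoidal rule: (h/2)[f(x₀) + 2f(x₁) + 2f(x₂) + ... + f(xₙ)]

x_0 = 2.0000, f(x_0) = 7.000000, coefficient = 1
x_1 = 2.1562, f(x_1) = 7.312500, coefficient = 2
x_2 = 2.3125, f(x_2) = 7.625000, coefficient = 2
x_3 = 2.4688, f(x_3) = 7.937500, coefficient = 2
x_4 = 2.6250, f(x_4) = 8.250000, coefficient = 2
x_5 = 2.7812, f(x_5) = 8.562500, coefficient = 2
x_6 = 2.9375, f(x_6) = 8.875000, coefficient = 2
x_7 = 3.0938, f(x_7) = 9.187500, coefficient = 2
x_8 = 3.2500, f(x_8) = 9.500000, coefficient = 1

I ≈ (0.156250/2) × 132.000000 = 10.312500
Exact value: 10.312500
Error: 0.000000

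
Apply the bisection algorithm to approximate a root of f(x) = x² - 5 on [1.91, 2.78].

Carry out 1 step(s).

f(x) = x² - 5
Initial interval: [1.91, 2.78]

Iteration 1:
  c_1 = (1.910000 + 2.780000)/2 = 2.345000
  f(c_1) = f(2.345000) = 0.499025
  f(a) × f(c) < 0, new interval: [1.910000, 2.345000]

After 1 iteration(s), the approximation is c_1 = 2.345000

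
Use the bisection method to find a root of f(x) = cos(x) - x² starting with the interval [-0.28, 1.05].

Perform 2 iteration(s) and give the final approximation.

f(x) = cos(x) - x²
Initial interval: [-0.28, 1.05]

Iteration 1:
  c_1 = (-0.280000 + 1.050000)/2 = 0.385000
  f(c_1) = f(0.385000) = 0.778573
  f(a) × f(c) ≥ 0, new interval: [0.385000, 1.050000]
Iteration 2:
  c_2 = (0.385000 + 1.050000)/2 = 0.717500
  f(c_2) = f(0.717500) = 0.238646
  f(a) × f(c) ≥ 0, new interval: [0.717500, 1.050000]

After 2 iteration(s), the approximation is c_2 = 0.717500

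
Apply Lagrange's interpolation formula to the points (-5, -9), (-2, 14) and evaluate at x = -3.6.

Lagrange interpolation formula:
P(x) = Σ yᵢ × Lᵢ(x)
where Lᵢ(x) = Π_{j≠i} (x - xⱼ)/(xᵢ - xⱼ)

L_0(-3.6) = (-3.6 - (-2))/(-5 - (-2)) = 0.533333
L_1(-3.6) = (-3.6 - (-5))/(-2 - (-5)) = 0.466667

P(-3.6) = (-9)×L_0(-3.6) + 14×L_1(-3.6)
P(-3.6) = 1.733333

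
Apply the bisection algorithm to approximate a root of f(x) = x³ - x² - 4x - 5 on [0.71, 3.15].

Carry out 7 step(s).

f(x) = x³ - x² - 4x - 5
Initial interval: [0.71, 3.15]

Iteration 1:
  c_1 = (0.710000 + 3.150000)/2 = 1.930000
  f(c_1) = f(1.930000) = -9.255843
  f(a) × f(c) ≥ 0, new interval: [1.930000, 3.150000]
Iteration 2:
  c_2 = (1.930000 + 3.150000)/2 = 2.540000
  f(c_2) = f(2.540000) = -5.224536
  f(a) × f(c) ≥ 0, new interval: [2.540000, 3.150000]
Iteration 3:
  c_3 = (2.540000 + 3.150000)/2 = 2.845000
  f(c_3) = f(2.845000) = -1.446524
  f(a) × f(c) ≥ 0, new interval: [2.845000, 3.150000]
Iteration 4:
  c_4 = (2.845000 + 3.150000)/2 = 2.997500
  f(c_4) = f(2.997500) = 0.957550
  f(a) × f(c) < 0, new interval: [2.845000, 2.997500]
Iteration 5:
  c_5 = (2.845000 + 2.997500)/2 = 2.921250
  f(c_5) = f(2.921250) = -0.289626
  f(a) × f(c) ≥ 0, new interval: [2.921250, 2.997500]
Iteration 6:
  c_6 = (2.921250 + 2.997500)/2 = 2.959375
  f(c_6) = f(2.959375) = 0.322511
  f(a) × f(c) < 0, new interval: [2.921250, 2.959375]
Iteration 7:
  c_7 = (2.921250 + 2.959375)/2 = 2.940312
  f(c_7) = f(2.940312) = 0.013601
  f(a) × f(c) < 0, new interval: [2.921250, 2.940312]

After 7 iteration(s), the approximation is c_7 = 2.940312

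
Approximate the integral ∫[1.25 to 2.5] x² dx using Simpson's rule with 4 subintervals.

f(x) = x²
a = 1.25, b = 2.5, n = 4
h = (b - a)/n = 0.312500

Simpson's rule: (h/3)[f(x₀) + 4f(x₁) + 2f(x₂) + ... + f(xₙ)]

x_0 = 1.2500, f(x_0) = 1.562500, coefficient = 1
x_1 = 1.5625, f(x_1) = 2.441406, coefficient = 4
x_2 = 1.8750, f(x_2) = 3.515625, coefficient = 2
x_3 = 2.1875, f(x_3) = 4.785156, coefficient = 4
x_4 = 2.5000, f(x_4) = 6.250000, coefficient = 1

I ≈ (0.312500/3) × 43.750000 = 4.557292
Exact value: 4.557292
Error: 0.000000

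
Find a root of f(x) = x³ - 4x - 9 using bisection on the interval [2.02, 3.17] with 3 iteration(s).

f(x) = x³ - 4x - 9
Initial interval: [2.02, 3.17]

Iteration 1:
  c_1 = (2.020000 + 3.170000)/2 = 2.595000
  f(c_1) = f(2.595000) = -1.905205
  f(a) × f(c) ≥ 0, new interval: [2.595000, 3.170000]
Iteration 2:
  c_2 = (2.595000 + 3.170000)/2 = 2.882500
  f(c_2) = f(2.882500) = 3.420134
  f(a) × f(c) < 0, new interval: [2.595000, 2.882500]
Iteration 3:
  c_3 = (2.595000 + 2.882500)/2 = 2.738750
  f(c_3) = f(2.738750) = 0.587683
  f(a) × f(c) < 0, new interval: [2.595000, 2.738750]

After 3 iteration(s), the approximation is c_3 = 2.738750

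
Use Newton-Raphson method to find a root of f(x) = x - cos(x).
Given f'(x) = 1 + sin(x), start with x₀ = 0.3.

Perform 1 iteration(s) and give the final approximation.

f(x) = x - cos(x)
f'(x) = 1 + sin(x)
x₀ = 0.3

Newton-Raphson formula: x_{n+1} = x_n - f(x_n)/f'(x_n)

Iteration 1:
  f(0.300000) = -0.655336
  f'(0.300000) = 1.295520
  x_1 = 0.300000 - (-0.655336)/1.295520 = 0.805848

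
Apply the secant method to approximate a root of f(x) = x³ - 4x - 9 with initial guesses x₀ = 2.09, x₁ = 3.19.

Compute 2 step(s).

f(x) = x³ - 4x - 9
x₀ = 2.09, x₁ = 3.19

Secant formula: x_{n+1} = x_n - f(x_n)(x_n - x_{n-1})/(f(x_n) - f(x_{n-1}))

Iteration 1:
  f(2.090000) = -8.230671
  f(3.190000) = 10.701759
  x_2 = 3.190000 - 10.701759×(3.190000 - 2.090000)/(10.701759 - (-8.230671))
       = 2.568213
Iteration 2:
  f(3.190000) = 10.701759
  f(2.568213) = -2.333640
  x_3 = 2.568213 - (-2.333640)×(2.568213 - 3.190000)/(-2.333640 - 10.701759)
       = 2.679528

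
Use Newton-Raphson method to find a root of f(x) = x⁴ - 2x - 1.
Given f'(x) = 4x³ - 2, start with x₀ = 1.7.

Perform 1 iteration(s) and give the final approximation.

f(x) = x⁴ - 2x - 1
f'(x) = 4x³ - 2
x₀ = 1.7

Newton-Raphson formula: x_{n+1} = x_n - f(x_n)/f'(x_n)

Iteration 1:
  f(1.700000) = 3.952100
  f'(1.700000) = 17.652000
  x_1 = 1.700000 - 3.952100/17.652000 = 1.476110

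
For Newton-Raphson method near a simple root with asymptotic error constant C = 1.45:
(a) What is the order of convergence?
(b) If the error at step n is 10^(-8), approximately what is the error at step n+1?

(a) Newton-Raphson has quadratic (order 2) convergence near simple roots.
    This means |e_{n+1}| ≈ C|e_n|².

(b) With |e_n| = 10^(-8) and C = 1.45:
    |e_{n+1}| ≈ 1.45 × (10^(-8))² = 1.45 × 10^(-16)

(a) 2 (quadratic); (b) |e_{n+1}| ≈ 1.450e-16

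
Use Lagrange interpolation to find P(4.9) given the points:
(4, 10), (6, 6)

Lagrange interpolation formula:
P(x) = Σ yᵢ × Lᵢ(x)
where Lᵢ(x) = Π_{j≠i} (x - xⱼ)/(xᵢ - xⱼ)

L_0(4.9) = (4.9 - 6)/(4 - 6) = 0.550000
L_1(4.9) = (4.9 - 4)/(6 - 4) = 0.450000

P(4.9) = 10×L_0(4.9) + 6×L_1(4.9)
P(4.9) = 8.200000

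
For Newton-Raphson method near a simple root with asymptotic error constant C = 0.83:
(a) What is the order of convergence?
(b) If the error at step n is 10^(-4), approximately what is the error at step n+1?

(a) Newton-Raphson has quadratic (order 2) convergence near simple roots.
    This means |e_{n+1}| ≈ C|e_n|².

(b) With |e_n| = 10^(-4) and C = 0.83:
    |e_{n+1}| ≈ 0.83 × (10^(-4))² = 0.83 × 10^(-8)

(a) 2 (quadratic); (b) |e_{n+1}| ≈ 8.300e-09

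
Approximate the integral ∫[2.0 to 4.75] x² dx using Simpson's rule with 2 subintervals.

f(x) = x²
a = 2.0, b = 4.75, n = 2
h = (b - a)/n = 1.375000

Simpson's rule: (h/3)[f(x₀) + 4f(x₁) + 2f(x₂) + ... + f(xₙ)]

x_0 = 2.0000, f(x_0) = 4.000000, coefficient = 1
x_1 = 3.3750, f(x_1) = 11.390625, coefficient = 4
x_2 = 4.7500, f(x_2) = 22.562500, coefficient = 1

I ≈ (1.375000/3) × 72.125000 = 33.057292
Exact value: 33.057292
Error: 0.000000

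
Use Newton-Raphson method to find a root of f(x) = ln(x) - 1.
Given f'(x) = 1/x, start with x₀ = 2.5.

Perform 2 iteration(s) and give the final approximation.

f(x) = ln(x) - 1
f'(x) = 1/x
x₀ = 2.5

Newton-Raphson formula: x_{n+1} = x_n - f(x_n)/f'(x_n)

Iteration 1:
  f(2.500000) = -0.083709
  f'(2.500000) = 0.400000
  x_1 = 2.500000 - (-0.083709)/0.400000 = 2.709273
Iteration 2:
  f(2.709273) = -0.003320
  f'(2.709273) = 0.369103
  x_2 = 2.709273 - (-0.003320)/0.369103 = 2.718267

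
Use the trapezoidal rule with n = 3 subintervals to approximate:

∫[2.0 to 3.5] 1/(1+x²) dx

f(x) = 1/(1+x²)
a = 2.0, b = 3.5, n = 3
h = (b - a)/n = 0.500000

Trapezoidal rule: (h/2)[f(x₀) + 2f(x₁) + 2f(x₂) + ... + f(xₙ)]

x_0 = 2.0000, f(x_0) = 0.200000, coefficient = 1
x_1 = 2.5000, f(x_1) = 0.137931, coefficient = 2
x_2 = 3.0000, f(x_2) = 0.100000, coefficient = 2
x_3 = 3.5000, f(x_3) = 0.075472, coefficient = 1

I ≈ (0.500000/2) × 0.751334 = 0.187833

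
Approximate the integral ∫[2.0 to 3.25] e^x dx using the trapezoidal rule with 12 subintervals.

f(x) = e^x
a = 2.0, b = 3.25, n = 12
h = (b - a)/n = 0.104167

Trapezoidal rule: (h/2)[f(x₀) + 2f(x₁) + 2f(x₂) + ... + f(xₙ)]

x_0 = 2.0000, f(x_0) = 7.389056, coefficient = 1
x_1 = 2.1042, f(x_1) = 8.200267, coefficient = 2
x_2 = 2.2083, f(x_2) = 9.100536, coefficient = 2
x_3 = 2.3125, f(x_3) = 10.099642, coefficient = 2
x_4 = 2.4167, f(x_4) = 11.208436, coefficient = 2
x_5 = 2.5208, f(x_5) = 12.438958, coefficient = 2
x_6 = 2.6250, f(x_6) = 13.804574, coefficient = 2
x_7 = 2.7292, f(x_7) = 15.320115, coefficient = 2
x_8 = 2.8333, f(x_8) = 17.002040, coefficient = 2
x_9 = 2.9375, f(x_9) = 18.868616, coefficient = 2
x_10 = 3.0417, f(x_10) = 20.940114, coefficient = 2
x_11 = 3.1458, f(x_11) = 23.239033, coefficient = 2
x_12 = 3.2500, f(x_12) = 25.790340, coefficient = 1

I ≈ (0.104167/2) × 353.624058 = 18.417920
Exact value: 18.401284
Error: 0.016636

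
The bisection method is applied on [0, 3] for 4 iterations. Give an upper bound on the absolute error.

Bisection error bound: |error| ≤ (b-a)/2^n
|error| ≤ (3 - 0)/2^4 = 3/2^4
|error| ≤ 0.1875000000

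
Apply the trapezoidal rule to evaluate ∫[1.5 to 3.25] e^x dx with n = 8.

f(x) = e^x
a = 1.5, b = 3.25, n = 8
h = (b - a)/n = 0.218750

Trapezoidal rule: (h/2)[f(x₀) + 2f(x₁) + 2f(x₂) + ... + f(xₙ)]

x_0 = 1.5000, f(x_0) = 4.481689, coefficient = 1
x_1 = 1.7188, f(x_1) = 5.577552, coefficient = 2
x_2 = 1.9375, f(x_2) = 6.941376, coefficient = 2
x_3 = 2.1562, f(x_3) = 8.638682, coefficient = 2
x_4 = 2.3750, f(x_4) = 10.751013, coefficient = 2
x_5 = 2.5938, f(x_5) = 13.379852, coefficient = 2
x_6 = 2.8125, f(x_6) = 16.651495, coefficient = 2
x_7 = 3.0312, f(x_7) = 20.723120, coefficient = 2
x_8 = 3.2500, f(x_8) = 25.790340, coefficient = 1

I ≈ (0.218750/2) × 195.598210 = 21.393554
Exact value: 21.308651
Error: 0.084903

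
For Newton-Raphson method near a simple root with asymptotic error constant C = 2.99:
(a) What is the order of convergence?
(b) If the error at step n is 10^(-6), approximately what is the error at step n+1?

(a) Newton-Raphson has quadratic (order 2) convergence near simple roots.
    This means |e_{n+1}| ≈ C|e_n|².

(b) With |e_n| = 10^(-6) and C = 2.99:
    |e_{n+1}| ≈ 2.99 × (10^(-6))² = 2.99 × 10^(-12)

(a) 2 (quadratic); (b) |e_{n+1}| ≈ 2.990e-12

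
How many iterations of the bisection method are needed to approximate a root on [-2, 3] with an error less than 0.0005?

We need (b-a)/2^n ≤ 0.0005
(3 - (-2))/2^n ≤ 0.0005
5/2^n ≤ 0.0005
2^n ≥ 10000
n ≥ log₂(10000) = 13.29
n ≥ 14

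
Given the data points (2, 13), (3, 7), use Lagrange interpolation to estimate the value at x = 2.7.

Lagrange interpolation formula:
P(x) = Σ yᵢ × Lᵢ(x)
where Lᵢ(x) = Π_{j≠i} (x - xⱼ)/(xᵢ - xⱼ)

L_0(2.7) = (2.7 - 3)/(2 - 3) = 0.300000
L_1(2.7) = (2.7 - 2)/(3 - 2) = 0.700000

P(2.7) = 13×L_0(2.7) + 7×L_1(2.7)
P(2.7) = 8.800000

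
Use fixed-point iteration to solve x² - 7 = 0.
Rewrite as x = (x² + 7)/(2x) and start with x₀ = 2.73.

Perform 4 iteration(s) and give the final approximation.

Equation: x² - 7 = 0
Fixed-point form: x = (x² + 7)/(2x)
x₀ = 2.73

x_1 = g(2.730000) = 2.647051
x_2 = g(2.647051) = 2.645752
x_3 = g(2.645752) = 2.645751
x_4 = g(2.645751) = 2.645751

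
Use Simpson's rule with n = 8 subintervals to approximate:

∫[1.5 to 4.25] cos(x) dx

f(x) = cos(x)
a = 1.5, b = 4.25, n = 8
h = (b - a)/n = 0.343750

Simpson's rule: (h/3)[f(x₀) + 4f(x₁) + 2f(x₂) + ... + f(xₙ)]

x_0 = 1.5000, f(x_0) = 0.070737, coefficient = 1
x_1 = 1.8438, f(x_1) = -0.269577, coefficient = 4
x_2 = 2.1875, f(x_2) = -0.578349, coefficient = 2
x_3 = 2.5312, f(x_3) = -0.819452, coefficient = 4
x_4 = 2.8750, f(x_4) = -0.964674, coefficient = 2
x_5 = 3.2188, f(x_5) = -0.997025, coefficient = 4
x_6 = 3.5625, f(x_6) = -0.912719, coefficient = 2
x_7 = 3.9062, f(x_7) = -0.721620, coefficient = 4
x_8 = 4.2500, f(x_8) = -0.446087, coefficient = 1

I ≈ (0.343750/3) × -16.517526 = -1.892633
Exact value: -1.892484
Error: 0.000149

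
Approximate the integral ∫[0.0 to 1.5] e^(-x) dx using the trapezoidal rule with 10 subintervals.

f(x) = e^(-x)
a = 0.0, b = 1.5, n = 10
h = (b - a)/n = 0.150000

Trapezoidal rule: (h/2)[f(x₀) + 2f(x₁) + 2f(x₂) + ... + f(xₙ)]

x_0 = 0.0000, f(x_0) = 1.000000, coefficient = 1
x_1 = 0.1500, f(x_1) = 0.860708, coefficient = 2
x_2 = 0.3000, f(x_2) = 0.740818, coefficient = 2
x_3 = 0.4500, f(x_3) = 0.637628, coefficient = 2
x_4 = 0.6000, f(x_4) = 0.548812, coefficient = 2
x_5 = 0.7500, f(x_5) = 0.472367, coefficient = 2
x_6 = 0.9000, f(x_6) = 0.406570, coefficient = 2
x_7 = 1.0500, f(x_7) = 0.349938, coefficient = 2
x_8 = 1.2000, f(x_8) = 0.301194, coefficient = 2
x_9 = 1.3500, f(x_9) = 0.259240, coefficient = 2
x_10 = 1.5000, f(x_10) = 0.223130, coefficient = 1

I ≈ (0.150000/2) × 10.377679 = 0.778326
Exact value: 0.776870
Error: 0.001456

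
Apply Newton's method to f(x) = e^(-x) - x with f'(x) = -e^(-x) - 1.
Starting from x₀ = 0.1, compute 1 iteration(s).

f(x) = e^(-x) - x
f'(x) = -e^(-x) - 1
x₀ = 0.1

Newton-Raphson formula: x_{n+1} = x_n - f(x_n)/f'(x_n)

Iteration 1:
  f(0.100000) = 0.804837
  f'(0.100000) = -1.904837
  x_1 = 0.100000 - 0.804837/(-1.904837) = 0.522523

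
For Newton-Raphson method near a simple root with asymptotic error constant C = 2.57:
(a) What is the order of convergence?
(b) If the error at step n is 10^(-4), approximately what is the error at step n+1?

(a) Newton-Raphson has quadratic (order 2) convergence near simple roots.
    This means |e_{n+1}| ≈ C|e_n|².

(b) With |e_n| = 10^(-4) and C = 2.57:
    |e_{n+1}| ≈ 2.57 × (10^(-4))² = 2.57 × 10^(-8)

(a) 2 (quadratic); (b) |e_{n+1}| ≈ 2.570e-08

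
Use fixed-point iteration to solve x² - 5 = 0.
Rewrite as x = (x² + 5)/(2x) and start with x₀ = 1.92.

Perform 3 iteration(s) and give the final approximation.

Equation: x² - 5 = 0
Fixed-point form: x = (x² + 5)/(2x)
x₀ = 1.92

x_1 = g(1.920000) = 2.262083
x_2 = g(2.262083) = 2.236218
x_3 = g(2.236218) = 2.236068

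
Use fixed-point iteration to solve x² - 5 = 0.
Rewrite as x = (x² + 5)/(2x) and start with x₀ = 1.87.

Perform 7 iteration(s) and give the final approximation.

Equation: x² - 5 = 0
Fixed-point form: x = (x² + 5)/(2x)
x₀ = 1.87

x_1 = g(1.870000) = 2.271898
x_2 = g(2.271898) = 2.236351
x_3 = g(2.236351) = 2.236068
x_4 = g(2.236068) = 2.236068
x_5 = g(2.236068) = 2.236068
x_6 = g(2.236068) = 2.236068
x_7 = g(2.236068) = 2.236068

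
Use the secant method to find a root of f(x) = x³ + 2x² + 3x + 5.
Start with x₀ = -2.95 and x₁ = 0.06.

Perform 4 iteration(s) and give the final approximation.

f(x) = x³ + 2x² + 3x + 5
x₀ = -2.95, x₁ = 0.06

Secant formula: x_{n+1} = x_n - f(x_n)(x_n - x_{n-1})/(f(x_n) - f(x_{n-1}))

Iteration 1:
  f(-2.950000) = -12.117375
  f(0.060000) = 5.187416
  x_2 = 0.060000 - 5.187416×(0.060000 - (-2.950000))/(5.187416 - (-12.117375))
       = -0.842301
Iteration 2:
  f(0.060000) = 5.187416
  f(-0.842301) = 3.294452
  x_3 = -0.842301 - 3.294452×(-0.842301 - 0.060000)/(3.294452 - 5.187416)
       = -2.412634
Iteration 3:
  f(-0.842301) = 3.294452
  f(-2.412634) = -4.639764
  x_4 = -2.412634 - (-4.639764)×(-2.412634 - (-0.842301))/(-4.639764 - 3.294452)
       = -1.494336
Iteration 4:
  f(-2.412634) = -4.639764
  f(-1.494336) = 1.646161
  x_5 = -1.494336 - 1.646161×(-1.494336 - (-2.412634))/(1.646161 - (-4.639764))
       = -1.734820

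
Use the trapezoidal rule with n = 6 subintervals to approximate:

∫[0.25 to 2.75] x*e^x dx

f(x) = x*e^x
a = 0.25, b = 2.75, n = 6
h = (b - a)/n = 0.416667

Trapezoidal rule: (h/2)[f(x₀) + 2f(x₁) + 2f(x₂) + ... + f(xₙ)]

x_0 = 0.2500, f(x_0) = 0.321006, coefficient = 1
x_1 = 0.6667, f(x_1) = 1.298489, coefficient = 2
x_2 = 1.0833, f(x_2) = 3.200721, coefficient = 2
x_3 = 1.5000, f(x_3) = 6.722534, coefficient = 2
x_4 = 1.9167, f(x_4) = 13.029998, coefficient = 2
x_5 = 2.3333, f(x_5) = 24.061937, coefficient = 2
x_6 = 2.7500, f(x_6) = 43.017238, coefficient = 1

I ≈ (0.416667/2) × 139.965600 = 29.159500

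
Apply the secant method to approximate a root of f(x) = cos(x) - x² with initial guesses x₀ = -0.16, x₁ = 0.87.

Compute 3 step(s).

f(x) = cos(x) - x²
x₀ = -0.16, x₁ = 0.87

Secant formula: x_{n+1} = x_n - f(x_n)(x_n - x_{n-1})/(f(x_n) - f(x_{n-1}))

Iteration 1:
  f(-0.160000) = 0.961627
  f(0.870000) = -0.112073
  x_2 = 0.870000 - (-0.112073)×(0.870000 - (-0.160000))/(-0.112073 - 0.961627)
       = 0.762488
Iteration 2:
  f(0.870000) = -0.112073
  f(0.762488) = 0.141732
  x_3 = 0.762488 - 0.141732×(0.762488 - 0.870000)/(0.141732 - (-0.112073))
       = 0.822526
Iteration 3:
  f(0.762488) = 0.141732
  f(0.822526) = 0.003824
  x_4 = 0.822526 - 0.003824×(0.822526 - 0.762488)/(0.003824 - 0.141732)
       = 0.824190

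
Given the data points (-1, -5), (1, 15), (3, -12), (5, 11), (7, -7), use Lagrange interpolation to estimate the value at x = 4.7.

Lagrange interpolation formula:
P(x) = Σ yᵢ × Lᵢ(x)
where Lᵢ(x) = Π_{j≠i} (x - xⱼ)/(xᵢ - xⱼ)

L_0(4.7) = (4.7 - 1)/(-1 - 1) × (4.7 - 3)/(-1 - 3) × (4.7 - 5)/(-1 - 5) × (4.7 - 7)/(-1 - 7) = 0.011302
L_1(4.7) = (4.7 - (-1))/(1 - (-1)) × (4.7 - 3)/(1 - 3) × (4.7 - 5)/(1 - 5) × (4.7 - 7)/(1 - 7) = -0.069647
L_2(4.7) = (4.7 - (-1))/(3 - (-1)) × (4.7 - 1)/(3 - 1) × (4.7 - 5)/(3 - 5) × (4.7 - 7)/(3 - 7) = 0.227377
L_3(4.7) = (4.7 - (-1))/(5 - (-1)) × (4.7 - 1)/(5 - 1) × (4.7 - 3)/(5 - 3) × (4.7 - 7)/(5 - 7) = 0.858978
L_4(4.7) = (4.7 - (-1))/(7 - (-1)) × (4.7 - 1)/(7 - 1) × (4.7 - 3)/(7 - 3) × (4.7 - 5)/(7 - 5) = -0.028010

P(4.7) = (-5)×L_0(4.7) + 15×L_1(4.7) + (-12)×L_2(4.7) + 11×L_3(4.7) + (-7)×L_4(4.7)
P(4.7) = 5.815097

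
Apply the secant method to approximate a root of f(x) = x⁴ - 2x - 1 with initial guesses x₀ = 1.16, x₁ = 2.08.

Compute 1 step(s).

f(x) = x⁴ - 2x - 1
x₀ = 1.16, x₁ = 2.08

Secant formula: x_{n+1} = x_n - f(x_n)(x_n - x_{n-1})/(f(x_n) - f(x_{n-1}))

Iteration 1:
  f(1.160000) = -1.509361
  f(2.080000) = 13.557737
  x_2 = 2.080000 - 13.557737×(2.080000 - 1.160000)/(13.557737 - (-1.509361))
       = 1.252162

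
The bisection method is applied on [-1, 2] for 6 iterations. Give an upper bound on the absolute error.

Bisection error bound: |error| ≤ (b-a)/2^n
|error| ≤ (2 - (-1))/2^6 = 3/2^6
|error| ≤ 0.0468750000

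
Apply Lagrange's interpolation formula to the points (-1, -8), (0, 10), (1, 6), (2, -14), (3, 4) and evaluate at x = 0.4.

Lagrange interpolation formula:
P(x) = Σ yᵢ × Lᵢ(x)
where Lᵢ(x) = Π_{j≠i} (x - xⱼ)/(xᵢ - xⱼ)

L_0(0.4) = (0.4 - 0)/(-1 - 0) × (0.4 - 1)/(-1 - 1) × (0.4 - 2)/(-1 - 2) × (0.4 - 3)/(-1 - 3) = -0.041600
L_1(0.4) = (0.4 - (-1))/(0 - (-1)) × (0.4 - 1)/(0 - 1) × (0.4 - 2)/(0 - 2) × (0.4 - 3)/(0 - 3) = 0.582400
L_2(0.4) = (0.4 - (-1))/(1 - (-1)) × (0.4 - 0)/(1 - 0) × (0.4 - 2)/(1 - 2) × (0.4 - 3)/(1 - 3) = 0.582400
L_3(0.4) = (0.4 - (-1))/(2 - (-1)) × (0.4 - 0)/(2 - 0) × (0.4 - 1)/(2 - 1) × (0.4 - 3)/(2 - 3) = -0.145600
L_4(0.4) = (0.4 - (-1))/(3 - (-1)) × (0.4 - 0)/(3 - 0) × (0.4 - 1)/(3 - 1) × (0.4 - 2)/(3 - 2) = 0.022400

P(0.4) = (-8)×L_0(0.4) + 10×L_1(0.4) + 6×L_2(0.4) + (-14)×L_3(0.4) + 4×L_4(0.4)
P(0.4) = 11.779200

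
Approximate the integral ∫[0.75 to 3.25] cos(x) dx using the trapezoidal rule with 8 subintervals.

f(x) = cos(x)
a = 0.75, b = 3.25, n = 8
h = (b - a)/n = 0.312500

Trapezoidal rule: (h/2)[f(x₀) + 2f(x₁) + 2f(x₂) + ... + f(xₙ)]

x_0 = 0.7500, f(x_0) = 0.731689, coefficient = 1
x_1 = 1.0625, f(x_1) = 0.486690, coefficient = 2
x_2 = 1.3750, f(x_2) = 0.194548, coefficient = 2
x_3 = 1.6875, f(x_3) = -0.116439, coefficient = 2
x_4 = 2.0000, f(x_4) = -0.416147, coefficient = 2
x_5 = 2.3125, f(x_5) = -0.675545, coefficient = 2
x_6 = 2.6250, f(x_6) = -0.869507, coefficient = 2
x_7 = 2.9375, f(x_7) = -0.979245, coefficient = 2
x_8 = 3.2500, f(x_8) = -0.994130, coefficient = 1

I ≈ (0.312500/2) × -5.013733 = -0.783396
Exact value: -0.789834
Error: 0.006438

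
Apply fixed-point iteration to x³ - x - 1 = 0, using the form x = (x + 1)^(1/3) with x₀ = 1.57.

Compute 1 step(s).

Equation: x³ - x - 1 = 0
Fixed-point form: x = (x + 1)^(1/3)
x₀ = 1.57

x_1 = g(1.570000) = 1.369760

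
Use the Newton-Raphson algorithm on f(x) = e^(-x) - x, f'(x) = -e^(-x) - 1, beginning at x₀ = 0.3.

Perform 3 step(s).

f(x) = e^(-x) - x
f'(x) = -e^(-x) - 1
x₀ = 0.3

Newton-Raphson formula: x_{n+1} = x_n - f(x_n)/f'(x_n)

Iteration 1:
  f(0.300000) = 0.440818
  f'(0.300000) = -1.740818
  x_1 = 0.300000 - 0.440818/(-1.740818) = 0.553225
Iteration 2:
  f(0.553225) = 0.021868
  f'(0.553225) = -1.575092
  x_2 = 0.553225 - 0.021868/(-1.575092) = 0.567108
Iteration 3:
  f(0.567108) = 0.000055
  f'(0.567108) = -1.567163
  x_3 = 0.567108 - 0.000055/(-1.567163) = 0.567143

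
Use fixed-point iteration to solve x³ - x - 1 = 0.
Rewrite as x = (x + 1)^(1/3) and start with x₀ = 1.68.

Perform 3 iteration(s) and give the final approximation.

Equation: x³ - x - 1 = 0
Fixed-point form: x = (x + 1)^(1/3)
x₀ = 1.68

x_1 = g(1.680000) = 1.389030
x_2 = g(1.389030) = 1.336823
x_3 = g(1.336823) = 1.327013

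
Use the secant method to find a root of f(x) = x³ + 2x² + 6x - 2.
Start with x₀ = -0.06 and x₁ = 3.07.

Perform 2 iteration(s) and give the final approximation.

f(x) = x³ + 2x² + 6x - 2
x₀ = -0.06, x₁ = 3.07

Secant formula: x_{n+1} = x_n - f(x_n)(x_n - x_{n-1})/(f(x_n) - f(x_{n-1}))

Iteration 1:
  f(-0.060000) = -2.353016
  f(3.070000) = 64.204243
  x_2 = 3.070000 - 64.204243×(3.070000 - (-0.060000))/(64.204243 - (-2.353016))
       = 0.050656
Iteration 2:
  f(3.070000) = 64.204243
  f(0.050656) = -1.690804
  x_3 = 0.050656 - (-1.690804)×(0.050656 - 3.070000)/(-1.690804 - 64.204243)
       = 0.128129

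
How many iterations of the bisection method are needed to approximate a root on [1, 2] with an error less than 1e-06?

We need (b-a)/2^n ≤ 1e-06
(2 - 1)/2^n ≤ 1e-06
1/2^n ≤ 1e-06
2^n ≥ 1000000
n ≥ log₂(1000000) = 19.93
n ≥ 20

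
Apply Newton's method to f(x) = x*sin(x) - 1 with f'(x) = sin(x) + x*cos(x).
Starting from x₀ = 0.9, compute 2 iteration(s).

f(x) = x*sin(x) - 1
f'(x) = sin(x) + x*cos(x)
x₀ = 0.9

Newton-Raphson formula: x_{n+1} = x_n - f(x_n)/f'(x_n)

Iteration 1:
  f(0.900000) = -0.295006
  f'(0.900000) = 1.342776
  x_1 = 0.900000 - (-0.295006)/1.342776 = 1.119698
Iteration 2:
  f(1.119698) = 0.007694
  f'(1.119698) = 1.388106
  x_2 = 1.119698 - 0.007694/1.388106 = 1.114156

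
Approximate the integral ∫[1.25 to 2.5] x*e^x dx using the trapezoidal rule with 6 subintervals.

f(x) = x*e^x
a = 1.25, b = 2.5, n = 6
h = (b - a)/n = 0.208333

Trapezoidal rule: (h/2)[f(x₀) + 2f(x₁) + 2f(x₂) + ... + f(xₙ)]

x_0 = 1.2500, f(x_0) = 4.362929, coefficient = 1
x_1 = 1.4583, f(x_1) = 6.269067, coefficient = 2
x_2 = 1.6667, f(x_2) = 8.824150, coefficient = 2
x_3 = 1.8750, f(x_3) = 12.226536, coefficient = 2
x_4 = 2.0833, f(x_4) = 16.731656, coefficient = 2
x_5 = 2.2917, f(x_5) = 22.667814, coefficient = 2
x_6 = 2.5000, f(x_6) = 30.456235, coefficient = 1

I ≈ (0.208333/2) × 168.257610 = 17.526834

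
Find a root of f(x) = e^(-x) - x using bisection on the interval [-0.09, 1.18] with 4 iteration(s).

f(x) = e^(-x) - x
Initial interval: [-0.09, 1.18]

Iteration 1:
  c_1 = (-0.090000 + 1.180000)/2 = 0.545000
  f(c_1) = f(0.545000) = 0.034842
  f(a) × f(c) ≥ 0, new interval: [0.545000, 1.180000]
Iteration 2:
  c_2 = (0.545000 + 1.180000)/2 = 0.862500
  f(c_2) = f(0.862500) = -0.440395
  f(a) × f(c) < 0, new interval: [0.545000, 0.862500]
Iteration 3:
  c_3 = (0.545000 + 0.862500)/2 = 0.703750
  f(c_3) = f(0.703750) = -0.209023
  f(a) × f(c) < 0, new interval: [0.545000, 0.703750]
Iteration 4:
  c_4 = (0.545000 + 0.703750)/2 = 0.624375
  f(c_4) = f(0.624375) = -0.088779
  f(a) × f(c) < 0, new interval: [0.545000, 0.624375]

After 4 iteration(s), the approximation is c_4 = 0.624375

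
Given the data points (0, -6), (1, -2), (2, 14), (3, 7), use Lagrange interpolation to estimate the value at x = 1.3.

Lagrange interpolation formula:
P(x) = Σ yᵢ × Lᵢ(x)
where Lᵢ(x) = Π_{j≠i} (x - xⱼ)/(xᵢ - xⱼ)

L_0(1.3) = (1.3 - 1)/(0 - 1) × (1.3 - 2)/(0 - 2) × (1.3 - 3)/(0 - 3) = -0.059500
L_1(1.3) = (1.3 - 0)/(1 - 0) × (1.3 - 2)/(1 - 2) × (1.3 - 3)/(1 - 3) = 0.773500
L_2(1.3) = (1.3 - 0)/(2 - 0) × (1.3 - 1)/(2 - 1) × (1.3 - 3)/(2 - 3) = 0.331500
L_3(1.3) = (1.3 - 0)/(3 - 0) × (1.3 - 1)/(3 - 1) × (1.3 - 2)/(3 - 2) = -0.045500

P(1.3) = (-6)×L_0(1.3) + (-2)×L_1(1.3) + 14×L_2(1.3) + 7×L_3(1.3)
P(1.3) = 3.132500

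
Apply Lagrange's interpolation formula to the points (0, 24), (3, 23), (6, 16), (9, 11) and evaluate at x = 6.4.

Lagrange interpolation formula:
P(x) = Σ yᵢ × Lᵢ(x)
where Lᵢ(x) = Π_{j≠i} (x - xⱼ)/(xᵢ - xⱼ)

L_0(6.4) = (6.4 - 3)/(0 - 3) × (6.4 - 6)/(0 - 6) × (6.4 - 9)/(0 - 9) = 0.021827
L_1(6.4) = (6.4 - 0)/(3 - 0) × (6.4 - 6)/(3 - 6) × (6.4 - 9)/(3 - 9) = -0.123259
L_2(6.4) = (6.4 - 0)/(6 - 0) × (6.4 - 3)/(6 - 3) × (6.4 - 9)/(6 - 9) = 1.047704
L_3(6.4) = (6.4 - 0)/(9 - 0) × (6.4 - 3)/(9 - 3) × (6.4 - 6)/(9 - 6) = 0.053728

P(6.4) = 24×L_0(6.4) + 23×L_1(6.4) + 16×L_2(6.4) + 11×L_3(6.4)
P(6.4) = 15.043160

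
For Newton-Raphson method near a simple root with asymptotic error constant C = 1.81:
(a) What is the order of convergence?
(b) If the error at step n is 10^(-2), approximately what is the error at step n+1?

(a) Newton-Raphson has quadratic (order 2) convergence near simple roots.
    This means |e_{n+1}| ≈ C|e_n|².

(b) With |e_n| = 10^(-2) and C = 1.81:
    |e_{n+1}| ≈ 1.81 × (10^(-2))² = 1.81 × 10^(-4)

(a) 2 (quadratic); (b) |e_{n+1}| ≈ 1.810e-04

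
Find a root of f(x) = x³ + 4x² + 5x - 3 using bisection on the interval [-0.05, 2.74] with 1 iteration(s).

f(x) = x³ + 4x² + 5x - 3
Initial interval: [-0.05, 2.74]

Iteration 1:
  c_1 = (-0.050000 + 2.740000)/2 = 1.345000
  f(c_1) = f(1.345000) = 13.394239
  f(a) × f(c) < 0, new interval: [-0.050000, 1.345000]

After 1 iteration(s), the approximation is c_1 = 1.345000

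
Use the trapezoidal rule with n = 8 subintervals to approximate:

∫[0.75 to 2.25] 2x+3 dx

f(x) = 2x+3
a = 0.75, b = 2.25, n = 8
h = (b - a)/n = 0.187500

Trapezoidal rule: (h/2)[f(x₀) + 2f(x₁) + 2f(x₂) + ... + f(xₙ)]

x_0 = 0.7500, f(x_0) = 4.500000, coefficient = 1
x_1 = 0.9375, f(x_1) = 4.875000, coefficient = 2
x_2 = 1.1250, f(x_2) = 5.250000, coefficient = 2
x_3 = 1.3125, f(x_3) = 5.625000, coefficient = 2
x_4 = 1.5000, f(x_4) = 6.000000, coefficient = 2
x_5 = 1.6875, f(x_5) = 6.375000, coefficient = 2
x_6 = 1.8750, f(x_6) = 6.750000, coefficient = 2
x_7 = 2.0625, f(x_7) = 7.125000, coefficient = 2
x_8 = 2.2500, f(x_8) = 7.500000, coefficient = 1

I ≈ (0.187500/2) × 96.000000 = 9.000000
Exact value: 9.000000
Error: 0.000000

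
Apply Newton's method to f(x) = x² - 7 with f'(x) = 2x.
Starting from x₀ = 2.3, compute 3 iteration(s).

f(x) = x² - 7
f'(x) = 2x
x₀ = 2.3

Newton-Raphson formula: x_{n+1} = x_n - f(x_n)/f'(x_n)

Iteration 1:
  f(2.300000) = -1.710000
  f'(2.300000) = 4.600000
  x_1 = 2.300000 - (-1.710000)/4.600000 = 2.671739
Iteration 2:
  f(2.671739) = 0.138190
  f'(2.671739) = 5.343478
  x_2 = 2.671739 - 0.138190/5.343478 = 2.645878
Iteration 3:
  f(2.645878) = 0.000669
  f'(2.645878) = 5.291755
  x_3 = 2.645878 - 0.000669/5.291755 = 2.645751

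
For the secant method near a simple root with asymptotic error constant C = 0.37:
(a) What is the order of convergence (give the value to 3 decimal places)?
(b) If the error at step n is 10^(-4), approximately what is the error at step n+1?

(a) Secant method has superlinear convergence with order φ = (1+√5)/2 ≈ 1.618.
    This means |e_{n+1}| ≈ C|e_n|^1.618.

(b) With |e_n| = 10^(-4) and C = 0.37:
    |e_{n+1}| ≈ 0.37 × (10^(-4))^1.618 = 0.37 × 10^(-6.47)

(a) ≈ 1.618 (golden ratio); (b) |e_{n+1}| ≈ 1.248e-07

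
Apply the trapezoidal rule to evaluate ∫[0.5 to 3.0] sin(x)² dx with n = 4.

f(x) = sin(x)²
a = 0.5, b = 3.0, n = 4
h = (b - a)/n = 0.625000

Trapezoidal rule: (h/2)[f(x₀) + 2f(x₁) + 2f(x₂) + ... + f(xₙ)]

x_0 = 0.5000, f(x_0) = 0.229849, coefficient = 1
x_1 = 1.1250, f(x_1) = 0.814087, coefficient = 2
x_2 = 1.7500, f(x_2) = 0.968228, coefficient = 2
x_3 = 2.3750, f(x_3) = 0.481199, coefficient = 2
x_4 = 3.0000, f(x_4) = 0.019915, coefficient = 1

I ≈ (0.625000/2) × 4.776792 = 1.492747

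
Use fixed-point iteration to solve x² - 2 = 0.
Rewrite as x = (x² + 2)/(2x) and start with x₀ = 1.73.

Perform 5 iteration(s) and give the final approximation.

Equation: x² - 2 = 0
Fixed-point form: x = (x² + 2)/(2x)
x₀ = 1.73

x_1 = g(1.730000) = 1.443035
x_2 = g(1.443035) = 1.414501
x_3 = g(1.414501) = 1.414214
x_4 = g(1.414214) = 1.414214
x_5 = g(1.414214) = 1.414214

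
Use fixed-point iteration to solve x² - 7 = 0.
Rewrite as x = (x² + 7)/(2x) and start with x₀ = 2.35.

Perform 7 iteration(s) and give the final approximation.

Equation: x² - 7 = 0
Fixed-point form: x = (x² + 7)/(2x)
x₀ = 2.35

x_1 = g(2.350000) = 2.664362
x_2 = g(2.664362) = 2.645816
x_3 = g(2.645816) = 2.645751
x_4 = g(2.645751) = 2.645751
x_5 = g(2.645751) = 2.645751
x_6 = g(2.645751) = 2.645751
x_7 = g(2.645751) = 2.645751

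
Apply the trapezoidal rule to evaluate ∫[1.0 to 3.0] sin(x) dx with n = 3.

f(x) = sin(x)
a = 1.0, b = 3.0, n = 3
h = (b - a)/n = 0.666667

Trapezoidal rule: (h/2)[f(x₀) + 2f(x₁) + 2f(x₂) + ... + f(xₙ)]

x_0 = 1.0000, f(x_0) = 0.841471, coefficient = 1
x_1 = 1.6667, f(x_1) = 0.995408, coefficient = 2
x_2 = 2.3333, f(x_2) = 0.723086, coefficient = 2
x_3 = 3.0000, f(x_3) = 0.141120, coefficient = 1

I ≈ (0.666667/2) × 4.419579 = 1.473193
Exact value: 1.530295
Error: 0.057102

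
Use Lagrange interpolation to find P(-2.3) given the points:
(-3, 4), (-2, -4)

Lagrange interpolation formula:
P(x) = Σ yᵢ × Lᵢ(x)
where Lᵢ(x) = Π_{j≠i} (x - xⱼ)/(xᵢ - xⱼ)

L_0(-2.3) = (-2.3 - (-2))/(-3 - (-2)) = 0.300000
L_1(-2.3) = (-2.3 - (-3))/(-2 - (-3)) = 0.700000

P(-2.3) = 4×L_0(-2.3) + (-4)×L_1(-2.3)
P(-2.3) = -1.600000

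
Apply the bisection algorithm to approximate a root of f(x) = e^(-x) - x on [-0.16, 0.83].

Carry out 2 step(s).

f(x) = e^(-x) - x
Initial interval: [-0.16, 0.83]

Iteration 1:
  c_1 = (-0.160000 + 0.830000)/2 = 0.335000
  f(c_1) = f(0.335000) = 0.380338
  f(a) × f(c) ≥ 0, new interval: [0.335000, 0.830000]
Iteration 2:
  c_2 = (0.335000 + 0.830000)/2 = 0.582500
  f(c_2) = f(0.582500) = -0.024000
  f(a) × f(c) < 0, new interval: [0.335000, 0.582500]

After 2 iteration(s), the approximation is c_2 = 0.582500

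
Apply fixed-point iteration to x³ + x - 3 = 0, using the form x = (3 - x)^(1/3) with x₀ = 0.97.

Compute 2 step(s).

Equation: x³ + x - 3 = 0
Fixed-point form: x = (3 - x)^(1/3)
x₀ = 0.97

x_1 = g(0.970000) = 1.266189
x_2 = g(1.266189) = 1.201344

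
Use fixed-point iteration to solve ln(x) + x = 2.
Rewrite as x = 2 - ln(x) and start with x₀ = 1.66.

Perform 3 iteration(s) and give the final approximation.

Equation: ln(x) + x = 2
Fixed-point form: x = 2 - ln(x)
x₀ = 1.66

x_1 = g(1.660000) = 1.493182
x_2 = g(1.493182) = 1.599090
x_3 = g(1.599090) = 1.530565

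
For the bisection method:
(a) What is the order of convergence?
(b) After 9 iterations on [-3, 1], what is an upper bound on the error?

(a) Bisection has linear (order 1) convergence; the error is halved each step.

(b) Error bound = (b-a)/2^n = (1 - (-3))/2^{9}
    = 4/2^{9}

(a) 1 (linear); (b) error ≤ 7.81e-03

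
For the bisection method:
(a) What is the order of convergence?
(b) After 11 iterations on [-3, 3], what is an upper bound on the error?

(a) Bisection has linear (order 1) convergence; the error is halved each step.

(b) Error bound = (b-a)/2^n = (3 - (-3))/2^{11}
    = 6/2^{11}

(a) 1 (linear); (b) error ≤ 2.93e-03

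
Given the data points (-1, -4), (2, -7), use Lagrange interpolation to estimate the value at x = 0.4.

Lagrange interpolation formula:
P(x) = Σ yᵢ × Lᵢ(x)
where Lᵢ(x) = Π_{j≠i} (x - xⱼ)/(xᵢ - xⱼ)

L_0(0.4) = (0.4 - 2)/(-1 - 2) = 0.533333
L_1(0.4) = (0.4 - (-1))/(2 - (-1)) = 0.466667

P(0.4) = (-4)×L_0(0.4) + (-7)×L_1(0.4)
P(0.4) = -5.400000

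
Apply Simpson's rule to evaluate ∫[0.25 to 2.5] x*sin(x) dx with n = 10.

f(x) = x*sin(x)
a = 0.25, b = 2.5, n = 10
h = (b - a)/n = 0.225000

Simpson's rule: (h/3)[f(x₀) + 4f(x₁) + 2f(x₂) + ... + f(xₙ)]

x_0 = 0.2500, f(x_0) = 0.061851, coefficient = 1
x_1 = 0.4750, f(x_1) = 0.217236, coefficient = 4
x_2 = 0.7000, f(x_2) = 0.450952, coefficient = 2
x_3 = 0.9250, f(x_3) = 0.738724, coefficient = 4
x_4 = 1.1500, f(x_4) = 1.049679, coefficient = 2
x_5 = 1.3750, f(x_5) = 1.348728, coefficient = 4
x_6 = 1.6000, f(x_6) = 1.599318, coefficient = 2
x_7 = 1.8250, f(x_7) = 1.766352, coefficient = 4
x_8 = 2.0500, f(x_8) = 1.819093, coefficient = 2
x_9 = 2.2750, f(x_9) = 1.733840, coefficient = 4
x_10 = 2.5000, f(x_10) = 1.496180, coefficient = 1

I ≈ (0.225000/3) × 34.615631 = 2.596172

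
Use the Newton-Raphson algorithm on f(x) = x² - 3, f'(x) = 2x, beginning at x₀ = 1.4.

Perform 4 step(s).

f(x) = x² - 3
f'(x) = 2x
x₀ = 1.4

Newton-Raphson formula: x_{n+1} = x_n - f(x_n)/f'(x_n)

Iteration 1:
  f(1.400000) = -1.040000
  f'(1.400000) = 2.800000
  x_1 = 1.400000 - (-1.040000)/2.800000 = 1.771429
Iteration 2:
  f(1.771429) = 0.137959
  f'(1.771429) = 3.542857
  x_2 = 1.771429 - 0.137959/3.542857 = 1.732488
Iteration 3:
  f(1.732488) = 0.001516
  f'(1.732488) = 3.464977
  x_3 = 1.732488 - 0.001516/3.464977 = 1.732051
Iteration 4:
  f(1.732051) = 0.000000
  f'(1.732051) = 3.464102
  x_4 = 1.732051 - 0.000000/3.464102 = 1.732051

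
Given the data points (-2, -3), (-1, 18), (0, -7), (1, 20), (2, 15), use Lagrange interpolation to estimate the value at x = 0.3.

Lagrange interpolation formula:
P(x) = Σ yᵢ × Lᵢ(x)
where Lᵢ(x) = Π_{j≠i} (x - xⱼ)/(xᵢ - xⱼ)

L_0(0.3) = (0.3 - (-1))/(-2 - (-1)) × (0.3 - 0)/(-2 - 0) × (0.3 - 1)/(-2 - 1) × (0.3 - 2)/(-2 - 2) = 0.019338
L_1(0.3) = (0.3 - (-2))/(-1 - (-2)) × (0.3 - 0)/(-1 - 0) × (0.3 - 1)/(-1 - 1) × (0.3 - 2)/(-1 - 2) = -0.136850
L_2(0.3) = (0.3 - (-2))/(0 - (-2)) × (0.3 - (-1))/(0 - (-1)) × (0.3 - 1)/(0 - 1) × (0.3 - 2)/(0 - 2) = 0.889525
L_3(0.3) = (0.3 - (-2))/(1 - (-2)) × (0.3 - (-1))/(1 - (-1)) × (0.3 - 0)/(1 - 0) × (0.3 - 2)/(1 - 2) = 0.254150
L_4(0.3) = (0.3 - (-2))/(2 - (-2)) × (0.3 - (-1))/(2 - (-1)) × (0.3 - 0)/(2 - 0) × (0.3 - 1)/(2 - 1) = -0.026162

P(0.3) = (-3)×L_0(0.3) + 18×L_1(0.3) + (-7)×L_2(0.3) + 20×L_3(0.3) + 15×L_4(0.3)
P(0.3) = -4.057425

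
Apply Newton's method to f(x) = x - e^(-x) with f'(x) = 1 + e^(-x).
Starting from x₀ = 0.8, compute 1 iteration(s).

f(x) = x - e^(-x)
f'(x) = 1 + e^(-x)
x₀ = 0.8

Newton-Raphson formula: x_{n+1} = x_n - f(x_n)/f'(x_n)

Iteration 1:
  f(0.800000) = 0.350671
  f'(0.800000) = 1.449329
  x_1 = 0.800000 - 0.350671/1.449329 = 0.558046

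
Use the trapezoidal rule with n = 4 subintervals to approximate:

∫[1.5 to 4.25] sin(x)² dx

f(x) = sin(x)²
a = 1.5, b = 4.25, n = 4
h = (b - a)/n = 0.687500

Trapezoidal rule: (h/2)[f(x₀) + 2f(x₁) + 2f(x₂) + ... + f(xₙ)]

x_0 = 1.5000, f(x_0) = 0.994996, coefficient = 1
x_1 = 2.1875, f(x_1) = 0.665512, coefficient = 2
x_2 = 2.8750, f(x_2) = 0.069404, coefficient = 2
x_3 = 3.5625, f(x_3) = 0.166945, coefficient = 2
x_4 = 4.2500, f(x_4) = 0.801006, coefficient = 1

I ≈ (0.687500/2) × 3.599724 = 1.237405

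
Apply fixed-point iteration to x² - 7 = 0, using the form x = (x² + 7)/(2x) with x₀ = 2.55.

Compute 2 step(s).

Equation: x² - 7 = 0
Fixed-point form: x = (x² + 7)/(2x)
x₀ = 2.55

x_1 = g(2.550000) = 2.647549
x_2 = g(2.647549) = 2.645752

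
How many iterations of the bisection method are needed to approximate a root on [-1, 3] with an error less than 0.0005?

We need (b-a)/2^n ≤ 0.0005
(3 - (-1))/2^n ≤ 0.0005
4/2^n ≤ 0.0005
2^n ≥ 8000
n ≥ log₂(8000) = 12.97
n ≥ 13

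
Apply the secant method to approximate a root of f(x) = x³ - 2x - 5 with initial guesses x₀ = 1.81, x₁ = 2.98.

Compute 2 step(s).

f(x) = x³ - 2x - 5
x₀ = 1.81, x₁ = 2.98

Secant formula: x_{n+1} = x_n - f(x_n)(x_n - x_{n-1})/(f(x_n) - f(x_{n-1}))

Iteration 1:
  f(1.810000) = -2.690259
  f(2.980000) = 15.503592
  x_2 = 2.980000 - 15.503592×(2.980000 - 1.810000)/(15.503592 - (-2.690259))
       = 1.983004
Iteration 2:
  f(2.980000) = 15.503592
  f(1.983004) = -1.168235
  x_3 = 1.983004 - (-1.168235)×(1.983004 - 2.980000)/(-1.168235 - 15.503592)
       = 2.052866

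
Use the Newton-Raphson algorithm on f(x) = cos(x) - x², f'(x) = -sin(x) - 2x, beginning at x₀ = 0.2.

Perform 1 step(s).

f(x) = cos(x) - x²
f'(x) = -sin(x) - 2x
x₀ = 0.2

Newton-Raphson formula: x_{n+1} = x_n - f(x_n)/f'(x_n)

Iteration 1:
  f(0.200000) = 0.940067
  f'(0.200000) = -0.598669
  x_1 = 0.200000 - 0.940067/(-0.598669) = 1.770260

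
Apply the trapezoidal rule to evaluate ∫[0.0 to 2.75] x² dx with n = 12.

f(x) = x²
a = 0.0, b = 2.75, n = 12
h = (b - a)/n = 0.229167

Trapezoidal rule: (h/2)[f(x₀) + 2f(x₁) + 2f(x₂) + ... + f(xₙ)]

x_0 = 0.0000, f(x_0) = 0.000000, coefficient = 1
x_1 = 0.2292, f(x_1) = 0.052517, coefficient = 2
x_2 = 0.4583, f(x_2) = 0.210069, coefficient = 2
x_3 = 0.6875, f(x_3) = 0.472656, coefficient = 2
x_4 = 0.9167, f(x_4) = 0.840278, coefficient = 2
x_5 = 1.1458, f(x_5) = 1.312934, coefficient = 2
x_6 = 1.3750, f(x_6) = 1.890625, coefficient = 2
x_7 = 1.6042, f(x_7) = 2.573351, coefficient = 2
x_8 = 1.8333, f(x_8) = 3.361111, coefficient = 2
x_9 = 2.0625, f(x_9) = 4.253906, coefficient = 2
x_10 = 2.2917, f(x_10) = 5.251736, coefficient = 2
x_11 = 2.5208, f(x_11) = 6.354601, coefficient = 2
x_12 = 2.7500, f(x_12) = 7.562500, coefficient = 1

I ≈ (0.229167/2) × 60.710069 = 6.956362
Exact value: 6.932292
Error: 0.024070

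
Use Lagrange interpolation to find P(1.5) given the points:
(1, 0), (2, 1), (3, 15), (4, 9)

Lagrange interpolation formula:
P(x) = Σ yᵢ × Lᵢ(x)
where Lᵢ(x) = Π_{j≠i} (x - xⱼ)/(xᵢ - xⱼ)

L_0(1.5) = (1.5 - 2)/(1 - 2) × (1.5 - 3)/(1 - 3) × (1.5 - 4)/(1 - 4) = 0.312500
L_1(1.5) = (1.5 - 1)/(2 - 1) × (1.5 - 3)/(2 - 3) × (1.5 - 4)/(2 - 4) = 0.937500
L_2(1.5) = (1.5 - 1)/(3 - 1) × (1.5 - 2)/(3 - 2) × (1.5 - 4)/(3 - 4) = -0.312500
L_3(1.5) = (1.5 - 1)/(4 - 1) × (1.5 - 2)/(4 - 2) × (1.5 - 3)/(4 - 3) = 0.062500

P(1.5) = 0×L_0(1.5) + 1×L_1(1.5) + 15×L_2(1.5) + 9×L_3(1.5)
P(1.5) = -3.187500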